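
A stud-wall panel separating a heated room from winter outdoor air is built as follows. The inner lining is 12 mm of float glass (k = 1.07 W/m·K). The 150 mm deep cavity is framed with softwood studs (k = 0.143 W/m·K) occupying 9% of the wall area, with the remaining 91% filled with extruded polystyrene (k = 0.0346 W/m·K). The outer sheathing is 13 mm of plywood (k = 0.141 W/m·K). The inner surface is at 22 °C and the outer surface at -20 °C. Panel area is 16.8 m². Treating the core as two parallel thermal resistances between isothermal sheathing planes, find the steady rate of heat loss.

Q ≈ 202 W

Sheathing layers in series; stud and cavity paths in parallel between them.
R_inner = 0.012/(1.07×16.8) = 6.676×10^-4 K/W
R_stud  = 0.15/(0.143×0.09×16.8) = 0.6938 K/W
R_cav   = 0.15/(0.0346×0.91×16.8) = 0.2836 K/W
1/R_core = 1/R_stud + 1/R_cav → R_core = 0.2013 K/W
R_outer = 0.013/(0.141×16.8) = 0.005488 K/W
R_total = 0.2074 K/W
Q = ΔT/R_total = 42/0.2074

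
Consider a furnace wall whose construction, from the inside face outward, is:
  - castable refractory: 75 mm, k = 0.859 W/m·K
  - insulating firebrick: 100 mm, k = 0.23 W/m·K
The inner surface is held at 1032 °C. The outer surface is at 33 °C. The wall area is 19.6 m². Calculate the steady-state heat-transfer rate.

Thermal resistances in series:
R_castable refractory = L/(kA) = 0.075/(0.859×19.6) = 0.004455 K/W
R_insulating firebrick = L/(kA) = 0.1/(0.23×19.6) = 0.02218 K/W
R_total = 0.02664 K/W
Q = ΔT / R_total = 999 / 0.02664

Q ≈ 37500 W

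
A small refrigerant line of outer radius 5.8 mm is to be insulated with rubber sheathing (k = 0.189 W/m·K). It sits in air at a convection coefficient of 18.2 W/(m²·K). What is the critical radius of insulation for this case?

r_cr ≈ 10.4 mm

For a cylinder r_cr = k/h = 0.189/18.2
r_cr = 10.4 mm; since the bare radius (5.8 mm) is below r_cr, adding a thin layer of insulation will *increase* heat loss.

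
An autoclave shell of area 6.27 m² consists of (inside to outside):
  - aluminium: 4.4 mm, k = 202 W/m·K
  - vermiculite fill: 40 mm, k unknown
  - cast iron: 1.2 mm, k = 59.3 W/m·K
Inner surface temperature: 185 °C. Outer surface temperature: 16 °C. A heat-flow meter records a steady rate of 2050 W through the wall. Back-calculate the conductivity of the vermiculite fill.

Using the resistance-network approach (series):
R_aluminium = L/(kA) = 0.0044/(202×6.27) = 3.474×10^-6 K/W
R_cast iron = L/(kA) = 0.0012/(59.3×6.27) = 3.227×10^-6 K/W
Sum of known resistances R_other = 6.701×10^-6 K/W
Total R = ΔT/Q = 169/2050 = 0.08244 K/W
R_vermiculite fill = R_total − R_other = 0.08243 K/W
k = L/(R·A) = 0.04/(0.08243×6.27)

k ≈ 0.0774 W/(m·K)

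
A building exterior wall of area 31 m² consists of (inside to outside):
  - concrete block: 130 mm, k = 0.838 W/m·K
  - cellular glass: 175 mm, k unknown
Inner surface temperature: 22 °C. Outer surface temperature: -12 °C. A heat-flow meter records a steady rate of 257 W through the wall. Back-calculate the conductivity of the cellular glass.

Treating each layer as a thermal resistance in series:
R_concrete block = L/(kA) = 0.13/(0.838×31) = 0.005004 K/W
Sum of known resistances R_other = 0.005004 K/W
Total R = ΔT/Q = 34/257 = 0.1323 K/W
R_cellular glass = R_total − R_other = 0.1273 K/W
k = L/(R·A) = 0.175/(0.1273×31)

k ≈ 0.0443 W/(m·K)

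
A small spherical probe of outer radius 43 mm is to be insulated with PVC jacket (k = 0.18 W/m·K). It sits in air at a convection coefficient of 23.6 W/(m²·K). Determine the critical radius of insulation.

For a sphere r_cr = 2k/h = 2×0.18/23.6
r_cr = 15.3 mm; since the bare radius (43 mm) is above r_cr, any added insulation will reduce heat loss.

r_cr ≈ 15.3 mm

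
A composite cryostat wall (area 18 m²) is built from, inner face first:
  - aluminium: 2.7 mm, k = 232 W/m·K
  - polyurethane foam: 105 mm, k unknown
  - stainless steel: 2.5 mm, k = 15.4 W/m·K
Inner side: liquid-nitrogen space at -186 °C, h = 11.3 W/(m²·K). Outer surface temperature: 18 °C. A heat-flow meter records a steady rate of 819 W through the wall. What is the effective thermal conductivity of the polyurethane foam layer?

k ≈ 0.0239 W/(m·K)

Model the wall as resistances in series:
R_inner film = 1/(h_i·A) = 1/(11.3×18) = 0.004916 K/W
R_aluminium = L/(kA) = 0.0027/(232×18) = 6.466×10^-7 K/W
R_stainless steel = L/(kA) = 0.0025/(15.4×18) = 9.019×10^-6 K/W
Sum of known resistances R_other = 0.004926 K/W
Total R = ΔT/Q = 204/819 = 0.2491 K/W
R_polyurethane foam = R_total − R_other = 0.2442 K/W
k = L/(R·A) = 0.105/(0.2442×18)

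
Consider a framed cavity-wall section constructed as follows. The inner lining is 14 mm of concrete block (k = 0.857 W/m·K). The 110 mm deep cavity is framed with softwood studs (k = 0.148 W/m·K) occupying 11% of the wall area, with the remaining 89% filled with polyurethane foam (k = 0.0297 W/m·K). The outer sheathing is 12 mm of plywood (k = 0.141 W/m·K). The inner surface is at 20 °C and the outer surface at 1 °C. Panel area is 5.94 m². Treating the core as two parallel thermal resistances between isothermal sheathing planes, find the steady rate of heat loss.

Sheathing layers in series; stud and cavity paths in parallel between them.
R_inner = 0.014/(0.857×5.94) = 0.00275 K/W
R_stud  = 0.11/(0.148×0.11×5.94) = 1.138 K/W
R_cav   = 0.11/(0.0297×0.89×5.94) = 0.7006 K/W
1/R_core = 1/R_stud + 1/R_cav → R_core = 0.4336 K/W
R_outer = 0.012/(0.141×5.94) = 0.01433 K/W
R_total = 0.4506 K/W
Q = ΔT/R_total = 19/0.4506

Q ≈ 42.2 W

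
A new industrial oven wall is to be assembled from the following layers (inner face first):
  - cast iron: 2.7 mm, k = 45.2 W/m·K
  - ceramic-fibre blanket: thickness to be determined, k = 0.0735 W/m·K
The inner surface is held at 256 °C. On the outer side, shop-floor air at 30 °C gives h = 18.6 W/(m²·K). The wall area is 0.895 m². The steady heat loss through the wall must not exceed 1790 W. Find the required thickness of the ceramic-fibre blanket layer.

L ≈ 4.35 mm

Thermal resistances in series:
R_cast iron = L/(kA) = 0.0027/(45.2×0.895) = 6.674×10^-5 K/W
R_outer film = 1/(h_o·A) = 1/(18.6×0.895) = 0.06007 K/W
Sum of the known resistances R_other = 0.06014 K/W
Required total resistance R_tot = ΔT/Q_allow = 226/1790 = 0.1263 K/W
R_ceramic-fibre blanket = R_tot − R_other = 0.06612 K/W
L = R·k·A = 0.06612×0.0735×0.895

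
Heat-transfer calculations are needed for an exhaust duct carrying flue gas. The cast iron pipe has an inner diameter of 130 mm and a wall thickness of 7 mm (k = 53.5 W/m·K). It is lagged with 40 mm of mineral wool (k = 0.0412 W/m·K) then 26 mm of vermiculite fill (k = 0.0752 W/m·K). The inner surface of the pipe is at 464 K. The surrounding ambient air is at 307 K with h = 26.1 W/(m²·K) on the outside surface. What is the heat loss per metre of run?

Radial resistances (cylindrical: R_cond = ln(r_o/r_i)/(2πkL), R_conv = 1/(h·2πrL)):
R_cast iron pipe wall = ln(72/65)/(2π×53.5×1) = 3.043×10^-4 K/W
R_mineral wool = ln(112/72)/(2π×0.0412×1) = 1.707 K/W
R_vermiculite fill = ln(138/112)/(2π×0.0752×1) = 0.4418 K/W
R_outer film = 1/(h_o·2πr_oL) = 1/(26.1×2π×0.138×1) = 0.04419 K/W
R_total = 2.193 K/W
Q = ΔT/R_total = 157/2.193

q′ ≈ 71.6 W/m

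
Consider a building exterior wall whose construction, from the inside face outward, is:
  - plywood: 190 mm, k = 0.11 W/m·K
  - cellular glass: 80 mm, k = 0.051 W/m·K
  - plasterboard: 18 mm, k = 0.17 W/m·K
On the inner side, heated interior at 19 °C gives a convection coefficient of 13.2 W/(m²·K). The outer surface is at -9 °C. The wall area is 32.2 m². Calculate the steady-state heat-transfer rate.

Q ≈ 259 W

Thermal resistances in series:
R_inner film = 1/(h_i·A) = 1/(13.2×32.2) = 0.002353 K/W
R_plywood = L/(kA) = 0.19/(0.11×32.2) = 0.05364 K/W
R_cellular glass = L/(kA) = 0.08/(0.051×32.2) = 0.04872 K/W
R_plasterboard = L/(kA) = 0.018/(0.17×32.2) = 0.003288 K/W
R_total = 0.108 K/W
Q = ΔT / R_total = 28 / 0.108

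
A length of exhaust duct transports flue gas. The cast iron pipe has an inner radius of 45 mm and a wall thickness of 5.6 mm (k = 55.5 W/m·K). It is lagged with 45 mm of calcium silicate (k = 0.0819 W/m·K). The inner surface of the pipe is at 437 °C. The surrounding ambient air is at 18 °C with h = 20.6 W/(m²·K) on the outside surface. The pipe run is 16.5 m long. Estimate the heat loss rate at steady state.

Q ≈ 5250 W

Per-layer cylindrical resistances, series-summed:
R_cast iron pipe wall = ln(50.6/45)/(2π×55.5×16.5) = 2.038×10^-5 K/W
R_calcium silicate = ln(95.6/50.6)/(2π×0.0819×16.5) = 0.07493 K/W
R_outer film = 1/(h_o·2πr_oL) = 1/(20.6×2π×0.0956×16.5) = 0.004898 K/W
R_total = 0.07985 K/W
Q = ΔT/R_total = 419/0.07985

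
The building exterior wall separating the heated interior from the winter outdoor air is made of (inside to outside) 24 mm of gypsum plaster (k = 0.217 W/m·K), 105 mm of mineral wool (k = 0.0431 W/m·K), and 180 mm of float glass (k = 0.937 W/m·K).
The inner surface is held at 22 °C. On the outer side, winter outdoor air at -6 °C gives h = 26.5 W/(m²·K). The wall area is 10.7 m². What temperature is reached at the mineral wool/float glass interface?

Series thermal resistances:
R_gypsum plaster = L/(kA) = 0.024/(0.217×10.7) = 0.01034 K/W
R_mineral wool = L/(kA) = 0.105/(0.0431×10.7) = 0.2277 K/W
R_float glass = L/(kA) = 0.18/(0.937×10.7) = 0.01795 K/W
R_outer film = 1/(h_o·A) = 1/(26.5×10.7) = 0.003527 K/W
R_total = 0.2595 K/W;  Q = ΔT/R_total = 28/0.2595 = 107.9 W
T_interface = T_inner − Q·ΣR(inner→interface) = 22 − 108×0.238

T ≈ -3.68 °C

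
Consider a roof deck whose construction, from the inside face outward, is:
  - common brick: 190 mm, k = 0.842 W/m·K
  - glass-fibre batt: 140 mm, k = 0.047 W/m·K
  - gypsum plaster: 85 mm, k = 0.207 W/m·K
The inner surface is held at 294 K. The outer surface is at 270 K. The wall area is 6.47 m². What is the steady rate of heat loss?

Treating each layer as a thermal resistance in series:
R_common brick = L/(kA) = 0.19/(0.842×6.47) = 0.03488 K/W
R_glass-fibre batt = L/(kA) = 0.14/(0.047×6.47) = 0.4604 K/W
R_gypsum plaster = L/(kA) = 0.085/(0.207×6.47) = 0.06347 K/W
R_total = 0.5587 K/W
Q = ΔT / R_total = 24 / 0.5587

Q ≈ 43 W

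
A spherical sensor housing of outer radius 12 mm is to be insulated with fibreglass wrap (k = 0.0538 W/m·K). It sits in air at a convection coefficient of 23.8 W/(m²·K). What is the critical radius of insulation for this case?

For a sphere r_cr = 2k/h = 2×0.0538/23.8
r_cr = 4.52 mm; since the bare radius (12 mm) is above r_cr, any added insulation will reduce heat loss.

r_cr ≈ 4.52 mm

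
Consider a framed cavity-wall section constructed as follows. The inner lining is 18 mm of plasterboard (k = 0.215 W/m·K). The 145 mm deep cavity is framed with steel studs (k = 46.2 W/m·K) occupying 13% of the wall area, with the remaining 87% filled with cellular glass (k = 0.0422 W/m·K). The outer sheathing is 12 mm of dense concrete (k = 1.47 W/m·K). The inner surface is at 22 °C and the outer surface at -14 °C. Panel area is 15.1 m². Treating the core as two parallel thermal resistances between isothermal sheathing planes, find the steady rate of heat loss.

Q ≈ 4690 W

Sheathing layers in series; stud and cavity paths in parallel between them.
R_inner = 0.018/(0.215×15.1) = 0.005544 K/W
R_stud  = 0.145/(46.2×0.13×15.1) = 0.001599 K/W
R_cav   = 0.145/(0.0422×0.87×15.1) = 0.2616 K/W
1/R_core = 1/R_stud + 1/R_cav → R_core = 0.001589 K/W
R_outer = 0.012/(1.47×15.1) = 5.406×10^-4 K/W
R_total = 0.007674 K/W
Q = ΔT/R_total = 36/0.007674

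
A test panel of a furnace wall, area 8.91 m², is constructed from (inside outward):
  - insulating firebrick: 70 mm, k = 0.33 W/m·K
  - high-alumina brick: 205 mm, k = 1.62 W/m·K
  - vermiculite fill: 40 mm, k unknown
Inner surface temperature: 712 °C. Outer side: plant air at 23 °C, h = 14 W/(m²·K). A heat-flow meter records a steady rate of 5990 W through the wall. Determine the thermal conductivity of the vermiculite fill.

k ≈ 0.0651 W/(m·K)

Series thermal resistances:
R_insulating firebrick = L/(kA) = 0.07/(0.33×8.91) = 0.02381 K/W
R_high-alumina brick = L/(kA) = 0.205/(1.62×8.91) = 0.0142 K/W
R_outer film = 1/(h_o·A) = 1/(14×8.91) = 0.008017 K/W
Sum of known resistances R_other = 0.04603 K/W
Total R = ΔT/Q = 689/5990 = 0.115 K/W
R_vermiculite fill = R_total − R_other = 0.069 K/W
k = L/(R·A) = 0.04/(0.069×8.91)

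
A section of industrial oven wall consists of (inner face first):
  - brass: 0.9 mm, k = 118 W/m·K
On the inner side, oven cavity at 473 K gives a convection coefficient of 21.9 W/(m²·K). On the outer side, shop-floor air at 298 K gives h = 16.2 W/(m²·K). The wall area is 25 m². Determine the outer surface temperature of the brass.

T ≈ 399 K

Model the wall as resistances in series:
R_inner film = 1/(h_i·A) = 1/(21.9×25) = 0.001826 K/W
R_brass = L/(kA) = 0.0009/(118×25) = 3.051×10^-7 K/W
R_outer film = 1/(h_o·A) = 1/(16.2×25) = 0.002469 K/W
R_total = 0.004296 K/W;  Q = ΔT/R_total = 175/0.004296 = 40740 W
T_interface = T_inner − Q·ΣR(inner→interface) = 473 − 40700×0.001827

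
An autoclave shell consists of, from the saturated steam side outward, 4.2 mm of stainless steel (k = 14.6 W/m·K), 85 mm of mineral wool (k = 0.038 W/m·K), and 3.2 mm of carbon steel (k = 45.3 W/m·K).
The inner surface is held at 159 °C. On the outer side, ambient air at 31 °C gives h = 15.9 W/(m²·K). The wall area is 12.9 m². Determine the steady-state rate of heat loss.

Q ≈ 718 W

Series thermal resistances:
R_stainless steel = L/(kA) = 0.0042/(14.6×12.9) = 2.23×10^-5 K/W
R_mineral wool = L/(kA) = 0.085/(0.038×12.9) = 0.1734 K/W
R_carbon steel = L/(kA) = 0.0032/(45.3×12.9) = 5.476×10^-6 K/W
R_outer film = 1/(h_o·A) = 1/(15.9×12.9) = 0.004875 K/W
R_total = 0.1783 K/W
Q = ΔT / R_total = 128 / 0.1783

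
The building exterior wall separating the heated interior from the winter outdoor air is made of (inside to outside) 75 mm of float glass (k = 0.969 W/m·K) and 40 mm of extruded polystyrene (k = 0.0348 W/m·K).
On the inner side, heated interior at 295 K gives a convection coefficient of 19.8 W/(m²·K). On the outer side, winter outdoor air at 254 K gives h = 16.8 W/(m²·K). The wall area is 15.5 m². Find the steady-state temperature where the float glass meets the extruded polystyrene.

T ≈ 291 K

Using the resistance-network approach (series):
R_inner film = 1/(h_i·A) = 1/(19.8×15.5) = 0.003258 K/W
R_float glass = L/(kA) = 0.075/(0.969×15.5) = 0.004994 K/W
R_extruded polystyrene = L/(kA) = 0.04/(0.0348×15.5) = 0.07416 K/W
R_outer film = 1/(h_o·A) = 1/(16.8×15.5) = 0.00384 K/W
R_total = 0.08625 K/W;  Q = ΔT/R_total = 41/0.08625 = 475.4 W
T_interface = T_inner − Q·ΣR(inner→interface) = 295 − 475×0.008252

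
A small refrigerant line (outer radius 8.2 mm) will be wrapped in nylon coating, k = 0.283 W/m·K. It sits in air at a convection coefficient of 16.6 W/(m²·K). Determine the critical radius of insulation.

r_cr ≈ 17 mm

For a cylinder r_cr = k/h = 0.283/16.6
r_cr = 17 mm; since the bare radius (8.2 mm) is below r_cr, adding a thin layer of insulation will *increase* heat loss.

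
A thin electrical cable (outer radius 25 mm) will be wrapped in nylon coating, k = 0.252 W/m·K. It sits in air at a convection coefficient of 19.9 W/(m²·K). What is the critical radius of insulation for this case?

For a cylinder r_cr = k/h = 0.252/19.9
r_cr = 12.7 mm; since the bare radius (25 mm) is above r_cr, any added insulation will reduce heat loss.

r_cr ≈ 12.7 mm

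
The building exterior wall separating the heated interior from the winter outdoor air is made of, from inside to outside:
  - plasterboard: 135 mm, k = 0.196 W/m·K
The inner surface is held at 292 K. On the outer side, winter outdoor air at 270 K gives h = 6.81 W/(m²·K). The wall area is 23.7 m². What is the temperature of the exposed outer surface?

Series thermal resistances:
R_plasterboard = L/(kA) = 0.135/(0.196×23.7) = 0.02906 K/W
R_outer film = 1/(h_o·A) = 1/(6.81×23.7) = 0.006196 K/W
R_total = 0.03526 K/W;  Q = ΔT/R_total = 22/0.03526 = 624 W
T_interface = T_inner − Q·ΣR(inner→interface) = 292 − 624×0.02906

T ≈ 274 K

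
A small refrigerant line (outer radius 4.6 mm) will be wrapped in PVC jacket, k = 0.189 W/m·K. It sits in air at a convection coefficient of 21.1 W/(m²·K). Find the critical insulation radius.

r_cr ≈ 8.96 mm

For a cylinder r_cr = k/h = 0.189/21.1
r_cr = 8.96 mm; since the bare radius (4.6 mm) is below r_cr, adding a thin layer of insulation will *increase* heat loss.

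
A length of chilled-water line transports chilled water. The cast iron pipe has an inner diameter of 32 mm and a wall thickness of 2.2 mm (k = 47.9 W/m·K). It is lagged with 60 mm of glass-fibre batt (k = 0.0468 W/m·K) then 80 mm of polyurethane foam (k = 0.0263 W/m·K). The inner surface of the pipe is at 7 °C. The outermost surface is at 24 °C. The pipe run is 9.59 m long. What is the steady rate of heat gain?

For a radial system each layer contributes R = ln(r_out/r_in)/(2πkL); films add R = 1/(hA).
R_cast iron pipe wall = ln(18.2/16)/(2π×47.9×9.59) = 4.464×10^-5 K/W
R_glass-fibre batt = ln(78.2/18.2)/(2π×0.0468×9.59) = 0.517 K/W
R_polyurethane foam = ln(158.2/78.2)/(2π×0.0263×9.59) = 0.4446 K/W
R_total = 0.9616 K/W
Q = ΔT/R_total = 17/0.9616

Q ≈ 17.7 W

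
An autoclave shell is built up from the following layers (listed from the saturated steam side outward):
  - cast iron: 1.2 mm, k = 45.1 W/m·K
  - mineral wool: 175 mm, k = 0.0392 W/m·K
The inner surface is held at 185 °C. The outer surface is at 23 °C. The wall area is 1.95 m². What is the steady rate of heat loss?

Q ≈ 70.8 W

Series thermal resistances:
R_cast iron = L/(kA) = 0.0012/(45.1×1.95) = 1.364×10^-5 K/W
R_mineral wool = L/(kA) = 0.175/(0.0392×1.95) = 2.289 K/W
R_total = 2.289 K/W
Q = ΔT / R_total = 162 / 2.289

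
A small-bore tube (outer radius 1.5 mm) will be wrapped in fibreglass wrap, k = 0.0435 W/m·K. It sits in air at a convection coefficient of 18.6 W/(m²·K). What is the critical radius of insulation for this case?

For a cylinder r_cr = k/h = 0.0435/18.6
r_cr = 2.34 mm; since the bare radius (1.5 mm) is below r_cr, adding a thin layer of insulation will *increase* heat loss.

r_cr ≈ 2.34 mm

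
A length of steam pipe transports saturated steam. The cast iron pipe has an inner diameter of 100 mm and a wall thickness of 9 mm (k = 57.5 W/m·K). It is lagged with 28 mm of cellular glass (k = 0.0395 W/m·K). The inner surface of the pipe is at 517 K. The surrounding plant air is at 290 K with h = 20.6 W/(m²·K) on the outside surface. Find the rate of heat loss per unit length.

q′ ≈ 137 W/m

Per-layer cylindrical resistances, series-summed:
R_cast iron pipe wall = ln(59/50)/(2π×57.5×1) = 4.581×10^-4 K/W
R_cellular glass = ln(87/59)/(2π×0.0395×1) = 1.565 K/W
R_outer film = 1/(h_o·2πr_oL) = 1/(20.6×2π×0.087×1) = 0.0888 K/W
R_total = 1.654 K/W
Q = ΔT/R_total = 227/1.654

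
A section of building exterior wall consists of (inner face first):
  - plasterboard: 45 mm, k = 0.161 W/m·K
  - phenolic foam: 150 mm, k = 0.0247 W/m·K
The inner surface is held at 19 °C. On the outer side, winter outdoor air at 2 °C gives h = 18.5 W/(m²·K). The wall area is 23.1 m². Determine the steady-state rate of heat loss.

Series thermal resistances:
R_plasterboard = L/(kA) = 0.045/(0.161×23.1) = 0.0121 K/W
R_phenolic foam = L/(kA) = 0.15/(0.0247×23.1) = 0.2629 K/W
R_outer film = 1/(h_o·A) = 1/(18.5×23.1) = 0.00234 K/W
R_total = 0.2773 K/W
Q = ΔT / R_total = 17 / 0.2773

Q ≈ 61.3 W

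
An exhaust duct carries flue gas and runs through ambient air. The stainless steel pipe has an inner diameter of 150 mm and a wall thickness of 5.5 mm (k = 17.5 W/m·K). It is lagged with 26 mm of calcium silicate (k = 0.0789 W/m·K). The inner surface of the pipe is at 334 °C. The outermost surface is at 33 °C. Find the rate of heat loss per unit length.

q′ ≈ 533 W/m

Radial resistances (cylindrical: R_cond = ln(r_o/r_i)/(2πkL), R_conv = 1/(h·2πrL)):
R_stainless steel pipe wall = ln(80.5/75)/(2π×17.5×1) = 6.436×10^-4 K/W
R_calcium silicate = ln(106.5/80.5)/(2π×0.0789×1) = 0.5646 K/W
R_total = 0.5652 K/W
Q = ΔT/R_total = 301/0.5652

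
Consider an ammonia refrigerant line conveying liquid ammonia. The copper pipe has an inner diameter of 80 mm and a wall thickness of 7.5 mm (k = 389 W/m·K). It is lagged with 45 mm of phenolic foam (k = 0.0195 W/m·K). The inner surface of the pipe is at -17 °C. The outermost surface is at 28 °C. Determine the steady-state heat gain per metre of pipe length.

q′ ≈ 8.27 W/m

For a radial system each layer contributes R = ln(r_out/r_in)/(2πkL); films add R = 1/(hA).
R_copper pipe wall = ln(47.5/40)/(2π×389×1) = 7.031×10^-5 K/W
R_phenolic foam = ln(92.5/47.5)/(2π×0.0195×1) = 5.44 K/W
R_total = 5.44 K/W
Q = ΔT/R_total = 45/5.44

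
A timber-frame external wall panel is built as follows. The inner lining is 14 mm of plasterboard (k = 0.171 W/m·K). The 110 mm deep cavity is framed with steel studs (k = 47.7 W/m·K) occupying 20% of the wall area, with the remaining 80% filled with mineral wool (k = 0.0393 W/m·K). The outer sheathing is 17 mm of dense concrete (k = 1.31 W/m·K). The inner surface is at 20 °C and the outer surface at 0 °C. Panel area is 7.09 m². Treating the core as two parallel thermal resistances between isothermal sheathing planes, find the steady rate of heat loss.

Sheathing layers in series; stud and cavity paths in parallel between them.
R_inner = 0.014/(0.171×7.09) = 0.01155 K/W
R_stud  = 0.11/(47.7×0.2×7.09) = 0.001626 K/W
R_cav   = 0.11/(0.0393×0.8×7.09) = 0.4935 K/W
1/R_core = 1/R_stud + 1/R_cav → R_core = 0.001621 K/W
R_outer = 0.017/(1.31×7.09) = 0.00183 K/W
R_total = 0.015 K/W
Q = ΔT/R_total = 20/0.015

Q ≈ 1330 W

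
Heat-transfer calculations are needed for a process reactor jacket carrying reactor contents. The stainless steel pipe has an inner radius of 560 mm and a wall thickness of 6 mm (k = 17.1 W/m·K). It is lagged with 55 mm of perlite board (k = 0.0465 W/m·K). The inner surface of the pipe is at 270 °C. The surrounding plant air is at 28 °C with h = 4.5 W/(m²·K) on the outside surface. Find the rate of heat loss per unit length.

Per-layer cylindrical resistances, series-summed:
R_stainless steel pipe wall = ln(566/560)/(2π×17.1×1) = 9.919×10^-5 K/W
R_perlite board = ln(621/566)/(2π×0.0465×1) = 0.3174 K/W
R_outer film = 1/(h_o·2πr_oL) = 1/(4.5×2π×0.621×1) = 0.05695 K/W
R_total = 0.3745 K/W
Q = ΔT/R_total = 242/0.3745

q′ ≈ 646 W/m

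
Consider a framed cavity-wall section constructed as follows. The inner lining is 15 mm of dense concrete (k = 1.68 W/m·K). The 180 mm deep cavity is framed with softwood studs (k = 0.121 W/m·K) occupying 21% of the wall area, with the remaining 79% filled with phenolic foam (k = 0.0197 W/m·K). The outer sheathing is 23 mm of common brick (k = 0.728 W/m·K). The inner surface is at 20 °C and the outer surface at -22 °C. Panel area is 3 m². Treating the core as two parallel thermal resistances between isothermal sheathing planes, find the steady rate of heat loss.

Sheathing layers in series; stud and cavity paths in parallel between them.
R_inner = 0.015/(1.68×3) = 0.002976 K/W
R_stud  = 0.18/(0.121×0.21×3) = 2.361 K/W
R_cav   = 0.18/(0.0197×0.79×3) = 3.855 K/W
1/R_core = 1/R_stud + 1/R_cav → R_core = 1.464 K/W
R_outer = 0.023/(0.728×3) = 0.01053 K/W
R_total = 1.478 K/W
Q = ΔT/R_total = 42/1.478

Q ≈ 28.4 W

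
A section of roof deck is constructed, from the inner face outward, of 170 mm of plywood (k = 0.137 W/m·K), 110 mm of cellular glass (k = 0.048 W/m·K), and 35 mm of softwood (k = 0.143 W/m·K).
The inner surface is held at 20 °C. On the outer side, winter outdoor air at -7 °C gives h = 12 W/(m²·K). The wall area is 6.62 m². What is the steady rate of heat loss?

Using the resistance-network approach (series):
R_plywood = L/(kA) = 0.17/(0.137×6.62) = 0.1874 K/W
R_cellular glass = L/(kA) = 0.11/(0.048×6.62) = 0.3462 K/W
R_softwood = L/(kA) = 0.035/(0.143×6.62) = 0.03697 K/W
R_outer film = 1/(h_o·A) = 1/(12×6.62) = 0.01259 K/W
R_total = 0.5832 K/W
Q = ΔT / R_total = 27 / 0.5832

Q ≈ 46.3 W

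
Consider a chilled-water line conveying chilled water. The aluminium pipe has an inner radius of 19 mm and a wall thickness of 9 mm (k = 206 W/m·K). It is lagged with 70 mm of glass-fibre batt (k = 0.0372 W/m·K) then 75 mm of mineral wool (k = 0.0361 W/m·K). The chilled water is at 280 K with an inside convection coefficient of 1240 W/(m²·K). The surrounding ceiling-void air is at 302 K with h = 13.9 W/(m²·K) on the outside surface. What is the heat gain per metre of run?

q′ ≈ 2.77 W/m

Cylindrical conduction, so R = ln(r₂/r₁)/(2πkL) per layer, in series:
R_inner film = 1/(h_i·2πr₁L) = 1/(1240×2π×0.019×1) = 0.006755 K/W
R_aluminium pipe wall = ln(28/19)/(2π×206×1) = 2.996×10^-4 K/W
R_glass-fibre batt = ln(98/28)/(2π×0.0372×1) = 5.36 K/W
R_mineral wool = ln(173/98)/(2π×0.0361×1) = 2.506 K/W
R_outer film = 1/(h_o·2πr_oL) = 1/(13.9×2π×0.173×1) = 0.06618 K/W
R_total = 7.939 K/W
Q = ΔT/R_total = 22/7.939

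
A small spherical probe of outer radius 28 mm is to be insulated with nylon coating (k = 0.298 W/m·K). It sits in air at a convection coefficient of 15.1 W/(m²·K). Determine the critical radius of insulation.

r_cr ≈ 39.5 mm

For a sphere r_cr = 2k/h = 2×0.298/15.1
r_cr = 39.5 mm; since the bare radius (28 mm) is below r_cr, adding a thin layer of insulation will *increase* heat loss.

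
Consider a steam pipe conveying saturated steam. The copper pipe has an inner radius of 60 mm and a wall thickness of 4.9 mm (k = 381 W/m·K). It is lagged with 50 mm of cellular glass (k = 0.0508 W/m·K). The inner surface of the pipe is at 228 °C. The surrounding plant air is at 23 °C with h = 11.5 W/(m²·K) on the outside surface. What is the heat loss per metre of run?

q′ ≈ 107 W/m

Per-layer cylindrical resistances, series-summed:
R_copper pipe wall = ln(64.9/60)/(2π×381×1) = 3.279×10^-5 K/W
R_cellular glass = ln(114.9/64.9)/(2π×0.0508×1) = 1.79 K/W
R_outer film = 1/(h_o·2πr_oL) = 1/(11.5×2π×0.1149×1) = 0.1204 K/W
R_total = 1.91 K/W
Q = ΔT/R_total = 205/1.91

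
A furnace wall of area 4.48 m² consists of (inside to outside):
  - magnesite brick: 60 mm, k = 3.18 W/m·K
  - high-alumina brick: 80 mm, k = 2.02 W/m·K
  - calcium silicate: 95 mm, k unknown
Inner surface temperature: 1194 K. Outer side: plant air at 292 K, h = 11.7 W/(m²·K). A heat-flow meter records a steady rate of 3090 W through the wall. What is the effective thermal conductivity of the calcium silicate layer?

Using the resistance-network approach (series):
R_magnesite brick = L/(kA) = 0.06/(3.18×4.48) = 0.004212 K/W
R_high-alumina brick = L/(kA) = 0.08/(2.02×4.48) = 0.00884 K/W
R_outer film = 1/(h_o·A) = 1/(11.7×4.48) = 0.01908 K/W
Sum of known resistances R_other = 0.03213 K/W
Total R = ΔT/Q = 902/3090 = 0.2919 K/W
R_calcium silicate = R_total − R_other = 0.2598 K/W
k = L/(R·A) = 0.095/(0.2598×4.48)

k ≈ 0.0816 W/(m·K)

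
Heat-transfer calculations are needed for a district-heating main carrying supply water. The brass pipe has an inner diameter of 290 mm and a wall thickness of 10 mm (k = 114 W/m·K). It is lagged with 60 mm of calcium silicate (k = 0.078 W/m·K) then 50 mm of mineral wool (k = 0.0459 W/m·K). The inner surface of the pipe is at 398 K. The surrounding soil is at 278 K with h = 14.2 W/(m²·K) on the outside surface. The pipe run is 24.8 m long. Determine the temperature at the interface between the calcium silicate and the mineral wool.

T ≈ 342 K

For a radial system each layer contributes R = ln(r_out/r_in)/(2πkL); films add R = 1/(hA).
R_brass pipe wall = ln(155/145)/(2π×114×24.8) = 3.754×10^-6 K/W
R_calcium silicate = ln(215/155)/(2π×0.078×24.8) = 0.02692 K/W
R_mineral wool = ln(265/215)/(2π×0.0459×24.8) = 0.02923 K/W
R_outer film = 1/(h_o·2πr_oL) = 1/(14.2×2π×0.265×24.8) = 0.001705 K/W
R_total = 0.05787 K/W
Q = ΔT/R_total = 120/0.05787
Q = 2070 W
T_interface = T_inner − Q·ΣR(inner→interface) = 398 − 2070×0.02693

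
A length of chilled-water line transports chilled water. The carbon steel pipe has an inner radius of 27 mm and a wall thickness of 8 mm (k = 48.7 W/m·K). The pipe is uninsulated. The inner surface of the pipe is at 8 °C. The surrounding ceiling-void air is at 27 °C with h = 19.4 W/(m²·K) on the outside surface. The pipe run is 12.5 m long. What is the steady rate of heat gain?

Q ≈ 1010 W

Cylindrical conduction, so R = ln(r₂/r₁)/(2πkL) per layer, in series:
R_carbon steel pipe wall = ln(35/27)/(2π×48.7×12.5) = 6.785×10^-5 K/W
R_outer film = 1/(h_o·2πr_oL) = 1/(19.4×2π×0.035×12.5) = 0.01875 K/W
R_total = 0.01882 K/W
Q = ΔT/R_total = 19/0.01882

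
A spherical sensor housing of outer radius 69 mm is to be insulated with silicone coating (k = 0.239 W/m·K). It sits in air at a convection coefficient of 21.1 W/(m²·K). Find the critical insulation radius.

r_cr ≈ 22.7 mm

For a sphere r_cr = 2k/h = 2×0.239/21.1
r_cr = 22.7 mm; since the bare radius (69 mm) is above r_cr, any added insulation will reduce heat loss.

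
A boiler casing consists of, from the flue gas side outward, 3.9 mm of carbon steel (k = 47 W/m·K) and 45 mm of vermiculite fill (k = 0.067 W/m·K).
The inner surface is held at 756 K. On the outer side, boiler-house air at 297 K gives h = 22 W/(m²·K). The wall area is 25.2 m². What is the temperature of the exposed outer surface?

T ≈ 326 K

Thermal resistances in series:
R_carbon steel = L/(kA) = 0.0039/(47×25.2) = 3.293×10^-6 K/W
R_vermiculite fill = L/(kA) = 0.045/(0.067×25.2) = 0.02665 K/W
R_outer film = 1/(h_o·A) = 1/(22×25.2) = 0.001804 K/W
R_total = 0.02846 K/W;  Q = ΔT/R_total = 459/0.02846 = 16130 W
T_interface = T_inner − Q·ΣR(inner→interface) = 756 − 16100×0.02666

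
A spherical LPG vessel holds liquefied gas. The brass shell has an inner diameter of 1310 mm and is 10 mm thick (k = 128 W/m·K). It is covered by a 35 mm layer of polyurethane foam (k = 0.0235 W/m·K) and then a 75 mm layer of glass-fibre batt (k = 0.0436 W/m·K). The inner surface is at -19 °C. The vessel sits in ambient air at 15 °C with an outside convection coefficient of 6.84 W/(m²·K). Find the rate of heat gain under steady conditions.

Q ≈ 64.6 W

Radial (spherical) resistances in series:
R_brass shell = (1/0.655 − 1/0.665)/(4π×128) = 1.427×10^-5 K/W
R_polyurethane foam = (1/0.665 − 1/0.7)/(4π×0.0235) = 0.2546 K/W
R_glass-fibre batt = (1/0.7 − 1/0.775)/(4π×0.0436) = 0.2523 K/W
R_outer film = 1/(h·4πr_o²) = 1/(6.84×4π×0.775²) = 0.01937 K/W
R_total = 0.5263 K/W
Q = ΔT/R_total = 34/0.5263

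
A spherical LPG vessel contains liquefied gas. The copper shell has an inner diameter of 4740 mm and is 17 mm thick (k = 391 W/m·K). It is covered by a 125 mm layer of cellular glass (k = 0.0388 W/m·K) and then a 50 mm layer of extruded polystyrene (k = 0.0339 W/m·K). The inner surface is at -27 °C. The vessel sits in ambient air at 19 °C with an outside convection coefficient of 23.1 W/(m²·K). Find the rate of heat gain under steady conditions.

Q ≈ 748 W

Radial (spherical) resistances in series:
R_copper shell = (1/2.37 − 1/2.387)/(4π×391) = 6.116×10^-7 K/W
R_cellular glass = (1/2.387 − 1/2.512)/(4π×0.0388) = 0.04276 K/W
R_extruded polystyrene = (1/2.512 − 1/2.562)/(4π×0.0339) = 0.01824 K/W
R_outer film = 1/(h·4πr_o²) = 1/(23.1×4π×2.562²) = 5.248×10^-4 K/W
R_total = 0.06152 K/W
Q = ΔT/R_total = 46/0.06152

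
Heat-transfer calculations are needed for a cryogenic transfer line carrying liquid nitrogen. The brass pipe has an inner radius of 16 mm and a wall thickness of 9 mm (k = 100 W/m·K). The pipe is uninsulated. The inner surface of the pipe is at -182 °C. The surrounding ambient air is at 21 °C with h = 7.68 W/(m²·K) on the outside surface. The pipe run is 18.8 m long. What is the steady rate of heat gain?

Per-layer cylindrical resistances, series-summed:
R_brass pipe wall = ln(25/16)/(2π×100×18.8) = 3.778×10^-5 K/W
R_outer film = 1/(h_o·2πr_oL) = 1/(7.68×2π×0.025×18.8) = 0.04409 K/W
R_total = 0.04413 K/W
Q = ΔT/R_total = 203/0.04413

Q ≈ 4600 W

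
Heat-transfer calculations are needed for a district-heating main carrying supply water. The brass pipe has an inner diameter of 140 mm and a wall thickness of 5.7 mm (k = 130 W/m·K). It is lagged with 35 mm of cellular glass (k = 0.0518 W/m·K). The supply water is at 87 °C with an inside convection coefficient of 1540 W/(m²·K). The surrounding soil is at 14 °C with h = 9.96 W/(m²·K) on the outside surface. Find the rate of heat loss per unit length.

Radial resistances (cylindrical: R_cond = ln(r_o/r_i)/(2πkL), R_conv = 1/(h·2πrL)):
R_inner film = 1/(h_i·2πr₁L) = 1/(1540×2π×0.07×1) = 0.001476 K/W
R_brass pipe wall = ln(75.7/70)/(2π×130×1) = 9.584×10^-5 K/W
R_cellular glass = ln(110.7/75.7)/(2π×0.0518×1) = 1.168 K/W
R_outer film = 1/(h_o·2πr_oL) = 1/(9.96×2π×0.1107×1) = 0.1443 K/W
R_total = 1.314 K/W
Q = ΔT/R_total = 73/1.314

q′ ≈ 55.6 W/m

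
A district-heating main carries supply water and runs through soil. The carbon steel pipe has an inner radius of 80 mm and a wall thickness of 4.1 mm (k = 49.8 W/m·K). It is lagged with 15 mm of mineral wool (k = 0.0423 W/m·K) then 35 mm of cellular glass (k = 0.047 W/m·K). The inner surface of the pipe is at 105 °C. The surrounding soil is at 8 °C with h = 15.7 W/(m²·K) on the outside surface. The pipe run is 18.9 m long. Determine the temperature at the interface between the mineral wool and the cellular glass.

Cylindrical conduction, so R = ln(r₂/r₁)/(2πkL) per layer, in series:
R_carbon steel pipe wall = ln(84.1/80)/(2π×49.8×18.9) = 8.451×10^-6 K/W
R_mineral wool = ln(99.1/84.1)/(2π×0.0423×18.9) = 0.03267 K/W
R_cellular glass = ln(134.1/99.1)/(2π×0.047×18.9) = 0.05419 K/W
R_outer film = 1/(h_o·2πr_oL) = 1/(15.7×2π×0.1341×18.9) = 0.004 K/W
R_total = 0.09087 K/W
Q = ΔT/R_total = 97/0.09087
Q = 1070 W
T_interface = T_inner − Q·ΣR(inner→interface) = 105 − 1070×0.03268

T ≈ 70.1 °C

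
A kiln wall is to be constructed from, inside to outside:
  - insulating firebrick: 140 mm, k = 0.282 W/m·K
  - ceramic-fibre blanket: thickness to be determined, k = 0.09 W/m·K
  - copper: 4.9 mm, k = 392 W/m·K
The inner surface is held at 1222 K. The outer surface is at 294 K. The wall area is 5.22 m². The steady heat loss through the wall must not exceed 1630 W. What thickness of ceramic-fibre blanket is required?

L ≈ 223 mm

Series thermal resistances:
R_insulating firebrick = L/(kA) = 0.14/(0.282×5.22) = 0.09511 K/W
R_copper = L/(kA) = 0.0049/(392×5.22) = 2.395×10^-6 K/W
Sum of the known resistances R_other = 0.09511 K/W
Required total resistance R_tot = ΔT/Q_allow = 928/1630 = 0.5693 K/W
R_ceramic-fibre blanket = R_tot − R_other = 0.4742 K/W
L = R·k·A = 0.4742×0.09×5.22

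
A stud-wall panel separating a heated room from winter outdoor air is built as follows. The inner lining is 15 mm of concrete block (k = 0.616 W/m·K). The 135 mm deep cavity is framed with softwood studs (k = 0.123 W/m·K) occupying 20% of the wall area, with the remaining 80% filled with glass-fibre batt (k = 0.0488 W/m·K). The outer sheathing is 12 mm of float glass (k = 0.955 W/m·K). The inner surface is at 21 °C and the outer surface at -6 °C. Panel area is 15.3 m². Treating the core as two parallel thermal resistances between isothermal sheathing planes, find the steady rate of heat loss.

Q ≈ 191 W

Sheathing layers in series; stud and cavity paths in parallel between them.
R_inner = 0.015/(0.616×15.3) = 0.001592 K/W
R_stud  = 0.135/(0.123×0.2×15.3) = 0.3587 K/W
R_cav   = 0.135/(0.0488×0.8×15.3) = 0.226 K/W
1/R_core = 1/R_stud + 1/R_cav → R_core = 0.1386 K/W
R_outer = 0.012/(0.955×15.3) = 8.213×10^-4 K/W
R_total = 0.1411 K/W
Q = ΔT/R_total = 27/0.1411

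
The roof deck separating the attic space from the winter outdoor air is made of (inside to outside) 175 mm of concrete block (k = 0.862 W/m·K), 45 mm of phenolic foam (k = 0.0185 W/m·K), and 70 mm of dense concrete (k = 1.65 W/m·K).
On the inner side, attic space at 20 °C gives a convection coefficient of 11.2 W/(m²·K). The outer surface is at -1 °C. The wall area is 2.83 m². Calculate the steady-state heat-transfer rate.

Using the resistance-network approach (series):
R_inner film = 1/(h_i·A) = 1/(11.2×2.83) = 0.03155 K/W
R_concrete block = L/(kA) = 0.175/(0.862×2.83) = 0.07174 K/W
R_phenolic foam = L/(kA) = 0.045/(0.0185×2.83) = 0.8595 K/W
R_dense concrete = L/(kA) = 0.07/(1.65×2.83) = 0.01499 K/W
R_total = 0.9778 K/W
Q = ΔT / R_total = 21 / 0.9778

Q ≈ 21.5 W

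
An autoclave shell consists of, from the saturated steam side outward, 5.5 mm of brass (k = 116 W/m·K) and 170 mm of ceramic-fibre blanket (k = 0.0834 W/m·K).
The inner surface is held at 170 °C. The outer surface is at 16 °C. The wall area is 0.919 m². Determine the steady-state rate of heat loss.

Treating each layer as a thermal resistance in series:
R_brass = L/(kA) = 0.0055/(116×0.919) = 5.159×10^-5 K/W
R_ceramic-fibre blanket = L/(kA) = 0.17/(0.0834×0.919) = 2.218 K/W
R_total = 2.218 K/W
Q = ΔT / R_total = 154 / 2.218

Q ≈ 69.4 W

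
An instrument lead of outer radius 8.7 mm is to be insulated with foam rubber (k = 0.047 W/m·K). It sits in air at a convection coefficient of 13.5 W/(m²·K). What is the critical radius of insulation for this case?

r_cr ≈ 3.48 mm

For a cylinder r_cr = k/h = 0.047/13.5
r_cr = 3.48 mm; since the bare radius (8.7 mm) is above r_cr, any added insulation will reduce heat loss.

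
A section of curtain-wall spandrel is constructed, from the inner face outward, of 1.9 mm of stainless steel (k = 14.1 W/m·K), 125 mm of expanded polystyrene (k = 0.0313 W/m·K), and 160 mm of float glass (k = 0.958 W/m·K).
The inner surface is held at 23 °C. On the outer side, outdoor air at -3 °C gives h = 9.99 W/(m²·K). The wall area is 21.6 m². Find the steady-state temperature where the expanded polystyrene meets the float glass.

T ≈ -1.37 °C

Series thermal resistances:
R_stainless steel = L/(kA) = 0.0019/(14.1×21.6) = 6.239×10^-6 K/W
R_expanded polystyrene = L/(kA) = 0.125/(0.0313×21.6) = 0.1849 K/W
R_float glass = L/(kA) = 0.16/(0.958×21.6) = 0.007732 K/W
R_outer film = 1/(h_o·A) = 1/(9.99×21.6) = 0.004634 K/W
R_total = 0.1973 K/W;  Q = ΔT/R_total = 26/0.1973 = 131.8 W
T_interface = T_inner − Q·ΣR(inner→interface) = 23 − 132×0.1849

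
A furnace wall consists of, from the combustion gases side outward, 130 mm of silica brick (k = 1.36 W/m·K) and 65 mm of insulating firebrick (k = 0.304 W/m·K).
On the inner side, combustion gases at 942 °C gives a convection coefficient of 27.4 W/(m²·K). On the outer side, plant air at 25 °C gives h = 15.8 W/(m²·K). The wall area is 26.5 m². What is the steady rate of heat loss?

Thermal resistances in series:
R_inner film = 1/(h_i·A) = 1/(27.4×26.5) = 0.001377 K/W
R_silica brick = L/(kA) = 0.13/(1.36×26.5) = 0.003607 K/W
R_insulating firebrick = L/(kA) = 0.065/(0.304×26.5) = 0.008069 K/W
R_outer film = 1/(h_o·A) = 1/(15.8×26.5) = 0.002388 K/W
R_total = 0.01544 K/W
Q = ΔT / R_total = 917 / 0.01544

Q ≈ 59400 W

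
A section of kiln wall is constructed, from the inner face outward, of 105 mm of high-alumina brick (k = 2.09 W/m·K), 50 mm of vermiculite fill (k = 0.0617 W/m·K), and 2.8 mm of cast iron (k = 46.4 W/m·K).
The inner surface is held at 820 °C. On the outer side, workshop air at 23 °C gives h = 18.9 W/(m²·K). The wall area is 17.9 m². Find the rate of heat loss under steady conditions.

Q ≈ 15600 W

Treating each layer as a thermal resistance in series:
R_high-alumina brick = L/(kA) = 0.105/(2.09×17.9) = 0.002807 K/W
R_vermiculite fill = L/(kA) = 0.05/(0.0617×17.9) = 0.04527 K/W
R_cast iron = L/(kA) = 0.0028/(46.4×17.9) = 3.371×10^-6 K/W
R_outer film = 1/(h_o·A) = 1/(18.9×17.9) = 0.002956 K/W
R_total = 0.05104 K/W
Q = ΔT / R_total = 797 / 0.05104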